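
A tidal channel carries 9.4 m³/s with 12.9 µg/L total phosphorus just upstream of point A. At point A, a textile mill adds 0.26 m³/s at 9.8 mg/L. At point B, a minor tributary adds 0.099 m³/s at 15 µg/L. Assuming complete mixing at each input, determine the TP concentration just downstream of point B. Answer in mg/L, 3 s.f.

12.9 µg/L = 0.0129 mg/L.
After input A: C = (9.4·0.0129 + 0.26·9.8) / 9.66 = 0.2763 mg/L.
15 µg/L = 0.015 mg/L.
After input B: C = (9.66·0.2763 + 0.099·0.015) / 9.759 = 0.2737 mg/L.

0.274 mg/L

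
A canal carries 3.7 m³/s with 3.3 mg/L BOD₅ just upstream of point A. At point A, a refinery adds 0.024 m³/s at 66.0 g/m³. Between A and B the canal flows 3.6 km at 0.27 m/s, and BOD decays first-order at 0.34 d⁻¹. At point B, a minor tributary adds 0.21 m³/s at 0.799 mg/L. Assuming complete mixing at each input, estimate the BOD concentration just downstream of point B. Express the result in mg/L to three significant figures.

After input A: C = (3.7·3.3 + 0.024·66) / 3.724 = 3.704 mg/L.
Over the 3.6 km reach to input B (t = 1.333e+04 s = 0.1543 d), decay gives C = 3.704·exp(−0.34·0.1543) = 3.515 mg/L.
After input B: C = (3.724·3.515 + 0.21·0.799) / 3.934 = 3.37 mg/L.

3.37 mg/L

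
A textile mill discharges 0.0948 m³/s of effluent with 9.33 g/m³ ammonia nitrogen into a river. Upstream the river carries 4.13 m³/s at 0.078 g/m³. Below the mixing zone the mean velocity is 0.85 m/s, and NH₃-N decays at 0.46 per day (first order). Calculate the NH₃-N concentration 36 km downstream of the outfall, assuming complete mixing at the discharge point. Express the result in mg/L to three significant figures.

0.228 mg/L

After complete mixing, C₀ = (0.0948·9.33 + 4.13·0.078) / 4.225 = 0.2856 mg/L.
Travel time t = 3.6e+04 m / 0.85 m/s = 4.235e+04 s = 0.4902 d.
C = 0.2856·exp(−0.46·0.4902) = 0.2856·0.7981 = 0.2279 mg/L.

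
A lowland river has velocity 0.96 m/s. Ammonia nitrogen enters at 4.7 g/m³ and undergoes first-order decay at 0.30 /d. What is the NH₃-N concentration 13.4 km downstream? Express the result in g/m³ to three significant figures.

Travel time t = 13.4 km / 0.96 m/s = 1.34e+04/0.96 = 1.396e+04 s = 0.1616 d.
First-order decay: C = 4.7·exp(−0.30·0.1616) = 4.7·0.9527 = 4.478 g/m³.

4.48 g/m³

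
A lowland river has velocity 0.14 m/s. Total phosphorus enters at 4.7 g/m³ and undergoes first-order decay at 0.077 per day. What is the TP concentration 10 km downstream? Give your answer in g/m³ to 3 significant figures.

Travel time t = 10 km / 0.14 m/s = 1e+04/0.14 = 7.143e+04 s = 0.8267 d.
First-order decay: C = 4.7·exp(−0.077·0.8267) = 4.7·0.9383 = 4.41 g/m³.

4.41 g/m³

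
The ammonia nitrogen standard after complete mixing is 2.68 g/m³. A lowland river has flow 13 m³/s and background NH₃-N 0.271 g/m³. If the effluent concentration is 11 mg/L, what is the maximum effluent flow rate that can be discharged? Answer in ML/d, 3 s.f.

325 ML/d

Mass balance at complete mixing: C_std·(Q_w + Q_r) = Q_w·C_e + Q_r·C_b.
Rearranging, Q_w = Q_r·(C_std − C_b)/(C_e − C_std) = 13·(2.68 − 0.271) / (11 − 2.68) = 3.764 m³/s.
= 325.2 ML/d.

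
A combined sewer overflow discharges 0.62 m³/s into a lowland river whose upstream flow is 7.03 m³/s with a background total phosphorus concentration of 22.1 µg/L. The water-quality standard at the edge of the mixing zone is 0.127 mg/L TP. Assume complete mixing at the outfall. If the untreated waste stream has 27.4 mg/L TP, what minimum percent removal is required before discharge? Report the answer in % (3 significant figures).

22.1 µg/L = 0.0221 mg/L.
Mass balance: 0.127·7.65 = 0.62·Cₑ + 7.03·0.0221.
Cₑ = (0.9716 − 0.1554) / 0.62 = 1.316 mg/L.
Required removal = 1 − 1.316/27.4 = 95.2 %.

95.2 %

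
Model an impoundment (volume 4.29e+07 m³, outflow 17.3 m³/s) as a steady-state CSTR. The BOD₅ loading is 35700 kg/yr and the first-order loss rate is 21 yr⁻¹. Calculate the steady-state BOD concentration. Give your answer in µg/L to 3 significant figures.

Outflow Q = 17.3 m³/s × 3.156e+07 s/yr = 5.459e+08 m³/yr.
Steady-state CSTR mass balance: W = Q·C + k·V·C, so C = W/(Q + kV).
Q + kV = 5.459e+08 + 21·4.29e+07 = 1.447e+09 m³/yr.
C = 35700/1.447e+09 = 2.467e-05 kg/m³ = 0.02467 mg/L = 24.67 µg/L.

24.7 µg/L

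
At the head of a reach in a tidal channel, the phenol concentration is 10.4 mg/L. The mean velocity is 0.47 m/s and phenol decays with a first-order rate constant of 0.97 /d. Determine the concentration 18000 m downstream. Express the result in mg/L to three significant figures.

6.77 mg/L

Travel time t = 18000 m / 0.47 m/s = 1.8e+04/0.47 = 3.83e+04 s = 0.4433 d.
First-order decay: C = 10.4·exp(−0.97·0.4433) = 10.4·0.6505 = 6.766 mg/L.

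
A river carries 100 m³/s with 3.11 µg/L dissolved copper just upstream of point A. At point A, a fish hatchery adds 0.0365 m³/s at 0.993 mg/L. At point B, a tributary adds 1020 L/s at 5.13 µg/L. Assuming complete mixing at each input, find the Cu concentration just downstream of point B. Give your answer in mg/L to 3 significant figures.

0.00349 mg/L

3.11 µg/L = 0.00311 mg/L.
After input A: C = (100·0.00311 + 0.0365·0.993) / 100 = 0.003471 mg/L.
1020 L/s = 1.02 m³/s.
5.13 µg/L = 0.00513 mg/L.
After input B: C = (100·0.003471 + 1.02·0.00513) / 101.1 = 0.003488 mg/L.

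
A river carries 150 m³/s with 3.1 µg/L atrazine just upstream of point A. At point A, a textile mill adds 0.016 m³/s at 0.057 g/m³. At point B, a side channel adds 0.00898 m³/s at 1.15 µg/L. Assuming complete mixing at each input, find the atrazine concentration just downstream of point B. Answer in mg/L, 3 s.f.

3.1 µg/L = 0.0031 mg/L.
After input A: C = (150·0.0031 + 0.016·0.057) / 150 = 0.003106 mg/L.
1.15 µg/L = 0.00115 mg/L.
After input B: C = (150·0.003106 + 0.00898·0.00115) / 150 = 0.003106 mg/L.

0.00311 mg/L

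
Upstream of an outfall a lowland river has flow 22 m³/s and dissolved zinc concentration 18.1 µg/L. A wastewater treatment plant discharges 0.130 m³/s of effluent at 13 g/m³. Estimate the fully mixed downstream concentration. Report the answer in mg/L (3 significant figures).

18.1 µg/L = 0.0181 mg/L.
Conservation of mass across the mixing zone: C = (0.13·13 + 22·0.0181) / (0.13 + 22) = 2.088/22.13 = 0.09436 mg/L.

0.0944 mg/L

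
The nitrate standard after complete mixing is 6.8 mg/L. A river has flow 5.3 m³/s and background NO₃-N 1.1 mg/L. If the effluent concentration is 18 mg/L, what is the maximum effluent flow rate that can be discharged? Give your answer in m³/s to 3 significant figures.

Mass balance at complete mixing: C_std·(Q_w + Q_r) = Q_w·C_e + Q_r·C_b.
Rearranging, Q_w = Q_r·(C_std − C_b)/(C_e − C_std) = 5.3·(6.8 − 1.1) / (18 − 6.8) = 2.697 m³/s.

2.70 m³/s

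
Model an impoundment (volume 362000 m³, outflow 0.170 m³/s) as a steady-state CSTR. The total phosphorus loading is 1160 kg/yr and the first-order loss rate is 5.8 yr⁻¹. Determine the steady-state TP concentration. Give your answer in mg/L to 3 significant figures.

Outflow Q = 0.170 m³/s × 3.156e+07 s/yr = 5.365e+06 m³/yr.
Steady-state CSTR mass balance: W = Q·C + k·V·C, so C = W/(Q + kV).
Q + kV = 5.365e+06 + 5.8·362000 = 7.464e+06 m³/yr.
C = 1160/7.464e+06 = 0.0001554 kg/m³ = 0.1554 mg/L.

0.155 mg/L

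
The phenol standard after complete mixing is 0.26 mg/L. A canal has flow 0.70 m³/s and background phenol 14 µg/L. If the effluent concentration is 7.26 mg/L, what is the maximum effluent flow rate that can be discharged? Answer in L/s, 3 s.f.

24.6 L/s

14 µg/L = 0.014 mg/L.
Mass balance at complete mixing: C_std·(Q_w + Q_r) = Q_w·C_e + Q_r·C_b.
Rearranging, Q_w = Q_r·(C_std − C_b)/(C_e − C_std) = 0.70·(0.26 − 0.014) / (7.26 − 0.26) = 0.0246 m³/s.
= 24.6 L/s.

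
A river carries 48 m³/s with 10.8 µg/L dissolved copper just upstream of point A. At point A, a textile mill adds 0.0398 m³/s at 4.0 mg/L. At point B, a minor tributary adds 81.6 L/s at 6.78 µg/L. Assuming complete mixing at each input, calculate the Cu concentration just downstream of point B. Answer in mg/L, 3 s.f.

0.0141 mg/L

10.8 µg/L = 0.0108 mg/L.
After input A: C = (48·0.0108 + 0.0398·4) / 48.04 = 0.0141 mg/L.
81.6 L/s = 0.0816 m³/s.
6.78 µg/L = 0.00678 mg/L.
After input B: C = (48.04·0.0141 + 0.0816·0.00678) / 48.12 = 0.01409 mg/L.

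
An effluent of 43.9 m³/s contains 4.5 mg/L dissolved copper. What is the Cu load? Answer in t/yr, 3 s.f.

Mass flux = Q·C = 43.9 m³/s × 4.5 g/m³ = 197.5 g/s.
= 197.5 g/s × 31.56 = 6234 t/yr.

6230 t/yr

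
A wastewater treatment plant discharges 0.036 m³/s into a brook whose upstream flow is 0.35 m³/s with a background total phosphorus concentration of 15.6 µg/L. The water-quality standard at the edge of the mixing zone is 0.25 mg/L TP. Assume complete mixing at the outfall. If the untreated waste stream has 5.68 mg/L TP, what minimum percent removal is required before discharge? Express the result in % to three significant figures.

55.5 %

15.6 µg/L = 0.0156 mg/L.
Mass balance: 0.25·0.386 = 0.036·Cₑ + 0.35·0.0156.
Cₑ = (0.0965 − 0.00546) / 0.036 = 2.529 mg/L.
Required removal = 1 − 2.529/5.68 = 55.48 %.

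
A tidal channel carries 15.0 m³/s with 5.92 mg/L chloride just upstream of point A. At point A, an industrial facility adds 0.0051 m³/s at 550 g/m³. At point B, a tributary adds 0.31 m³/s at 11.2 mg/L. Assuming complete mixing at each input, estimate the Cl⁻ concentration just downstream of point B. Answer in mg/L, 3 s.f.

6.21 mg/L

After input A: C = (15·5.92 + 0.0051·550) / 15.01 = 6.105 mg/L.
After input B: C = (15.01·6.105 + 0.31·11.2) / 15.32 = 6.208 mg/L.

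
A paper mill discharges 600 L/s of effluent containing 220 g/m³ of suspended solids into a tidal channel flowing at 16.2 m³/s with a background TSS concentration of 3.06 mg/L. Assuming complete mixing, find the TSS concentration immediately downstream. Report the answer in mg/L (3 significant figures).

10.8 mg/L

600 L/s = 0.6 m³/s.
By mass balance at complete mixing, C = (0.6·220 + 16.2·3.06) / (0.6 + 16.2) = 181.6/16.8 = 10.81 mg/L.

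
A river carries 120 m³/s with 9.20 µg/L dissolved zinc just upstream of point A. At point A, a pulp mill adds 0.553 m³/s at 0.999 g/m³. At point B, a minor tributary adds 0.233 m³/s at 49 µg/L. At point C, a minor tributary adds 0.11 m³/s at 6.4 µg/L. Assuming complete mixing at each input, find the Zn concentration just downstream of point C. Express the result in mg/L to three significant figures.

9.20 µg/L = 0.0092 mg/L.
After input A: C = (120·0.0092 + 0.553·0.999) / 120.6 = 0.01374 mg/L.
49 µg/L = 0.049 mg/L.
After input B: C = (120.6·0.01374 + 0.233·0.049) / 120.8 = 0.01381 mg/L.
6.4 µg/L = 0.0064 mg/L.
After input C: C = (120.8·0.01381 + 0.11·0.0064) / 120.9 = 0.0138 mg/L.

0.0138 mg/L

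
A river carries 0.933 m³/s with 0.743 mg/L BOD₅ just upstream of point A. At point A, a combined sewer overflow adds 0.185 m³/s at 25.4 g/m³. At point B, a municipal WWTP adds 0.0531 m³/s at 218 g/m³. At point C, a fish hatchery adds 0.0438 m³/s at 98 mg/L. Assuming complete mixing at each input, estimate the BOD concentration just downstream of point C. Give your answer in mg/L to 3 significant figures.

17.5 mg/L

After input A: C = (0.933·0.743 + 0.185·25.4) / 1.118 = 4.823 mg/L.
After input B: C = (1.118·4.823 + 0.0531·218) / 1.171 = 14.49 mg/L.
After input C: C = (1.171·14.49 + 0.0438·98) / 1.215 = 17.5 mg/L.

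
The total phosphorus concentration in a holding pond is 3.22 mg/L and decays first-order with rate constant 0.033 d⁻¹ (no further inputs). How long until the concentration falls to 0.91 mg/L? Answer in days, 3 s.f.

t = ln(C₀/C)/k = ln(3.22/0.91)/0.033 = 1.264/0.033 = 38.29 d.

38.3 d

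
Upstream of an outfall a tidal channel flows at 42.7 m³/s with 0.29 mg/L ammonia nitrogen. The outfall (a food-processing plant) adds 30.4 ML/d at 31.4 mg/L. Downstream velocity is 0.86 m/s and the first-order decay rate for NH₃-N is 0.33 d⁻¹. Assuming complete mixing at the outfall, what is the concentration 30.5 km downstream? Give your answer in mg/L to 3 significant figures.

30.4 ML/d = 0.3519 m³/s.
After complete mixing, C₀ = (0.3519·31.4 + 42.7·0.29) / 43.05 = 0.5443 mg/L.
Travel time t = 3.05e+04 m / 0.86 m/s = 3.547e+04 s = 0.4105 d.
C = 0.5443·exp(−0.33·0.4105) = 0.5443·0.8733 = 0.4753 mg/L.

0.475 mg/L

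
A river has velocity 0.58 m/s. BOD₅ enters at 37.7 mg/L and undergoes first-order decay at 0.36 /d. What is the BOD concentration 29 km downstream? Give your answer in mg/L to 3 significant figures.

30.6 mg/L

Travel time t = 29 km / 0.58 m/s = 2.9e+04/0.58 = 5e+04 s = 0.5787 d.
First-order decay: C = 37.7·exp(−0.36·0.5787) = 37.7·0.8119 = 30.61 mg/L.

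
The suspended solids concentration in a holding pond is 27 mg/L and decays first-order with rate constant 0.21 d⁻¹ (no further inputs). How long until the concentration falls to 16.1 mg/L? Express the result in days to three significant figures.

2.46 d

t = ln(C₀/C)/k = ln(27/16.1)/0.21 = 0.517/0.21 = 2.462 d.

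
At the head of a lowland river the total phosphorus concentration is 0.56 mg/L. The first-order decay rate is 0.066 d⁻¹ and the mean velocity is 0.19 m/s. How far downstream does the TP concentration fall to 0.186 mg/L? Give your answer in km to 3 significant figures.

274 km

From C = C₀·e^(−kt), t = ln(C₀/C)/k = ln(0.56/0.186)/0.066 = 1.102/0.066 = 16.7 d.
Distance = v·t = 0.19 m/s × 1.443e+06 s = 2.741e+05 m = 274.1 km.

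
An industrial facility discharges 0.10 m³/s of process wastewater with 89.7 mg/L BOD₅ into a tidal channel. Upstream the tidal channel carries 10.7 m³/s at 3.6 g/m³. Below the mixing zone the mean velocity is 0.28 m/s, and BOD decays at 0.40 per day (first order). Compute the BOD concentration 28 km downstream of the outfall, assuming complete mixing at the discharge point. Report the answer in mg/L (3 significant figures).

After complete mixing, C₀ = (0.1·89.7 + 10.7·3.6) / 10.8 = 4.397 mg/L.
Travel time t = 2.8e+04 m / 0.28 m/s = 1e+05 s = 1.157 d.
C = 4.397·exp(−0.40·1.157) = 4.397·0.6294 = 2.768 mg/L.

2.77 mg/L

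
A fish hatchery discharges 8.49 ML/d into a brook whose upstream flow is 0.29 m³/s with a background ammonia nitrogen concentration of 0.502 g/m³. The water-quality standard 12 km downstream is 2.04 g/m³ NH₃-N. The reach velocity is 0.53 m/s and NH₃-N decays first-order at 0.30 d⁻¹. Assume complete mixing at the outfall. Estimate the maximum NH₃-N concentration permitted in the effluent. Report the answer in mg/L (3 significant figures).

8.49 ML/d = 0.09826 m³/s.
Travel time to the compliance point: t = 1.2e+04/0.53 = 2.264e+04 s = 0.2621 d; decay factor exp(−0.30·0.2621) = 0.9244.
So the concentration just after mixing may be at most 2.04/0.9244 = 2.207 mg/L.
Mass balance: 2.207·0.3883 = 0.09826·Cₑ + 0.29·0.502.
Cₑ = (0.8568 − 0.1456) / 0.09826 = 7.238 mg/L.

7.24 mg/L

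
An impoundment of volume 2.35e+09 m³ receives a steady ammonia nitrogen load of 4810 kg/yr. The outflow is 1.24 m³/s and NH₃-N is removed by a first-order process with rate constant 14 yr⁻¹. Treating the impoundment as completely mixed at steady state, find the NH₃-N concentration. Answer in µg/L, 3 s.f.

0.146 µg/L

Outflow Q = 1.24 m³/s × 3.156e+07 s/yr = 3.913e+07 m³/yr.
Steady-state CSTR mass balance: W = Q·C + k·V·C, so C = W/(Q + kV).
Q + kV = 3.913e+07 + 14·2.35e+09 = 3.294e+10 m³/yr.
C = 4810/3.294e+10 = 1.46e-07 kg/m³ = 0.000146 mg/L = 0.146 µg/L.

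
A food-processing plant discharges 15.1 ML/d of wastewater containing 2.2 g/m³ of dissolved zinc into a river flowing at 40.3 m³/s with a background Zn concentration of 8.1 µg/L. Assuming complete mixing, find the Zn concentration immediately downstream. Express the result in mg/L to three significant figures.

0.0176 mg/L

15.1 ML/d = 0.1748 m³/s.
8.1 µg/L = 0.0081 mg/L.
Flow-weighted mixing gives C = (0.1748·2.2 + 40.3·0.0081) / (0.1748 + 40.3) = 0.7109/40.47 = 0.01756 mg/L.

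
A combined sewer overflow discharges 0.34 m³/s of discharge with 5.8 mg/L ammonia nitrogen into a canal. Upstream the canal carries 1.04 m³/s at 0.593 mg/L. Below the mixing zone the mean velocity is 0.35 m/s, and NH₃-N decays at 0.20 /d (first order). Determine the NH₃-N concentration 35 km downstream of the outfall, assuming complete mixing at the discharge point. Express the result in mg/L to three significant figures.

After complete mixing, C₀ = (0.34·5.8 + 1.04·0.593) / 1.38 = 1.876 mg/L.
Travel time t = 3.5e+04 m / 0.35 m/s = 1e+05 s = 1.157 d.
C = 1.876·exp(−0.20·1.157) = 1.876·0.7934 = 1.488 mg/L.

1.49 mg/L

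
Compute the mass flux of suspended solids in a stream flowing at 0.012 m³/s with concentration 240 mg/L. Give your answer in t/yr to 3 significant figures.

Mass flux = Q·C = 0.012 m³/s × 240 g/m³ = 2.88 g/s.
= 2.88 g/s × 31.56 = 90.89 t/yr.

90.9 t/yr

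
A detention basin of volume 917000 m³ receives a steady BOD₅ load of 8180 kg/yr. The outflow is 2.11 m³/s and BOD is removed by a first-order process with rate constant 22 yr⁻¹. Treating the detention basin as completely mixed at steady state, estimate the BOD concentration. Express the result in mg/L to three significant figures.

0.0943 mg/L

Outflow Q = 2.11 m³/s × 3.156e+07 s/yr = 6.659e+07 m³/yr.
Steady-state CSTR mass balance: W = Q·C + k·V·C, so C = W/(Q + kV).
Q + kV = 6.659e+07 + 22·917000 = 8.676e+07 m³/yr.
C = 8180/8.676e+07 = 9.428e-05 kg/m³ = 0.09428 mg/L.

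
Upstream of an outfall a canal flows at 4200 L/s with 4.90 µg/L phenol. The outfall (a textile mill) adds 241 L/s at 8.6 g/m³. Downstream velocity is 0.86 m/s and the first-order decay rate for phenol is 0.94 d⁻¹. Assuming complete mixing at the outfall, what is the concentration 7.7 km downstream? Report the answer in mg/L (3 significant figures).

0.428 mg/L

241 L/s = 0.241 m³/s.
4200 L/s = 4.2 m³/s.
4.90 µg/L = 0.0049 mg/L.
After complete mixing, C₀ = (0.241·8.6 + 4.2·0.0049) / 4.441 = 0.4713 mg/L.
Travel time t = 7700 m / 0.86 m/s = 8953 s = 0.1036 d.
C = 0.4713·exp(−0.94·0.1036) = 0.4713·0.9072 = 0.4276 mg/L.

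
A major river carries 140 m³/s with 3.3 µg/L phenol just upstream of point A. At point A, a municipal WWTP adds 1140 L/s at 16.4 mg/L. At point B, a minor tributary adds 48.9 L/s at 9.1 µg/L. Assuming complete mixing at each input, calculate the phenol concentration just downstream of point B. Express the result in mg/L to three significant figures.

3.3 µg/L = 0.0033 mg/L.
1140 L/s = 1.14 m³/s.
After input A: C = (140·0.0033 + 1.14·16.4) / 141.1 = 0.1357 mg/L.
48.9 L/s = 0.0489 m³/s.
9.1 µg/L = 0.0091 mg/L.
After input B: C = (141.1·0.1357 + 0.0489·0.0091) / 141.2 = 0.1357 mg/L.

0.136 mg/L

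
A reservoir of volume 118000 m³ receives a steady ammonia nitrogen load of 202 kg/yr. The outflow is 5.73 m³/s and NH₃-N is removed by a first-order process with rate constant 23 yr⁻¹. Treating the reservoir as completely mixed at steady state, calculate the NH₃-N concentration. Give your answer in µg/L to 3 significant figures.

Outflow Q = 5.73 m³/s × 3.156e+07 s/yr = 1.808e+08 m³/yr.
Steady-state CSTR mass balance: W = Q·C + k·V·C, so C = W/(Q + kV).
Q + kV = 1.808e+08 + 23·118000 = 1.835e+08 m³/yr.
C = 202/1.835e+08 = 1.101e-06 kg/m³ = 0.001101 mg/L = 1.101 µg/L.

1.10 µg/L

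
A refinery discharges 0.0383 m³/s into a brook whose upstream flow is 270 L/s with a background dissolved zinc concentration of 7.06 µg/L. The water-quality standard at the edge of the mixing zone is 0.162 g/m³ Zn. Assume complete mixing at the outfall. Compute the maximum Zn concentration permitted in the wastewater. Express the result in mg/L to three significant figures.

1.25 mg/L

270 L/s = 0.27 m³/s.
7.06 µg/L = 0.00706 mg/L.
Mass balance: 0.162·0.3083 = 0.0383·Cₑ + 0.27·0.00706.
Cₑ = (0.04994 − 0.001906) / 0.0383 = 1.254 mg/L.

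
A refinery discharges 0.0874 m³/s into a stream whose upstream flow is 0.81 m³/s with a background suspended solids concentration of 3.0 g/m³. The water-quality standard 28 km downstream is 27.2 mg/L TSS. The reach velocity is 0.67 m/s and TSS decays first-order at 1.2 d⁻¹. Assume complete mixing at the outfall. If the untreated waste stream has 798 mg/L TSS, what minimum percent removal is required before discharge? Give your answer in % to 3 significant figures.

Travel time to the compliance point: t = 2.8e+04/0.67 = 4.179e+04 s = 0.4837 d; decay factor exp(−1.2·0.4837) = 0.5597.
So the concentration just after mixing may be at most 27.2/0.5597 = 48.6 mg/L.
Mass balance: 48.6·0.8974 = 0.0874·Cₑ + 0.81·3.
Cₑ = (43.61 − 2.43) / 0.0874 = 471.2 mg/L.
Required removal = 1 − 471.2/798 = 40.95 %.

40.9 %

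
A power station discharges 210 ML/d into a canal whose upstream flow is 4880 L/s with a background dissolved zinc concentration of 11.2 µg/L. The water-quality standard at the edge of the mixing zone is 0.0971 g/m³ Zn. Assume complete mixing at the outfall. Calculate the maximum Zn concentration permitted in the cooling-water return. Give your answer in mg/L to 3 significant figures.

0.270 mg/L

210 ML/d = 2.431 m³/s.
4880 L/s = 4.88 m³/s.
11.2 µg/L = 0.0112 mg/L.
Mass balance: 0.0971·7.311 = 2.431·Cₑ + 4.88·0.0112.
Cₑ = (0.7099 − 0.05466) / 2.431 = 0.2696 mg/L.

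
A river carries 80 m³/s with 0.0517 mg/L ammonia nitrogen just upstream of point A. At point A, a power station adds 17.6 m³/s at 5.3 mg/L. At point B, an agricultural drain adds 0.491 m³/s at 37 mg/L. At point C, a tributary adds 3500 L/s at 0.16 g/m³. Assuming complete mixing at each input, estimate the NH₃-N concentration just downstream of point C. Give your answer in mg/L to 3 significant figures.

1.14 mg/L

After input A: C = (80·0.0517 + 17.6·5.3) / 97.6 = 0.9981 mg/L.
After input B: C = (97.6·0.9981 + 0.491·37) / 98.09 = 1.178 mg/L.
3500 L/s = 3.5 m³/s.
After input C: C = (98.09·1.178 + 3.5·0.16) / 101.6 = 1.143 mg/L.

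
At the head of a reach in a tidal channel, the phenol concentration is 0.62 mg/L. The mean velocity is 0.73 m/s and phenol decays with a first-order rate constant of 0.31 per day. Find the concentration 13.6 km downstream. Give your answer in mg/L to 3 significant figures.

0.580 mg/L

Travel time t = 13.6 km / 0.73 m/s = 1.36e+04/0.73 = 1.863e+04 s = 0.2156 d.
First-order decay: C = 0.62·exp(−0.31·0.2156) = 0.62·0.9353 = 0.5799 mg/L.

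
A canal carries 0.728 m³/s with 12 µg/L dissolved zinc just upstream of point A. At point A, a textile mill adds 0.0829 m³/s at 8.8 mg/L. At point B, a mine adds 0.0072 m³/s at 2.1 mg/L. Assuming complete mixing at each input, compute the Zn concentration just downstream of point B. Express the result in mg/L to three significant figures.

12 µg/L = 0.012 mg/L.
After input A: C = (0.728·0.012 + 0.0829·8.8) / 0.8109 = 0.9104 mg/L.
After input B: C = (0.8109·0.9104 + 0.0072·2.1) / 0.8181 = 0.9209 mg/L.

0.921 mg/L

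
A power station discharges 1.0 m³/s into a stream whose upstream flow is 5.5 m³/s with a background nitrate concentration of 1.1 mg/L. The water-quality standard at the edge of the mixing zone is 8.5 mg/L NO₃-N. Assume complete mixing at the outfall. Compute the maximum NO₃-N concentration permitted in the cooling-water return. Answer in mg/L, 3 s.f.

49.2 mg/L

Mass balance: 8.5·6.5 = 1·Cₑ + 5.5·1.1.
Cₑ = (55.25 − 6.05) / 1 = 49.2 mg/L.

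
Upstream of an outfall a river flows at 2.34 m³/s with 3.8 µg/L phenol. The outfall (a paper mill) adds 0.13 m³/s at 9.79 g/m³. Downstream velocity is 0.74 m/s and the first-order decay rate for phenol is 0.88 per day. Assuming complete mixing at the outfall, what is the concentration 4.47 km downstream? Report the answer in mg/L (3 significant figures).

3.8 µg/L = 0.0038 mg/L.
After complete mixing, C₀ = (0.13·9.79 + 2.34·0.0038) / 2.47 = 0.5189 mg/L.
Travel time t = 4470 m / 0.74 m/s = 6041 s = 0.06991 d.
C = 0.5189·exp(−0.88·0.06991) = 0.5189·0.9403 = 0.4879 mg/L.

0.488 mg/L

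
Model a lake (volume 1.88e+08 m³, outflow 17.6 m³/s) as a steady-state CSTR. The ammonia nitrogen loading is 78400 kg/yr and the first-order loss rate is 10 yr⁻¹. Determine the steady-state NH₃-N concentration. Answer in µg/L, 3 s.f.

Outflow Q = 17.6 m³/s × 3.156e+07 s/yr = 5.554e+08 m³/yr.
Steady-state CSTR mass balance: W = Q·C + k·V·C, so C = W/(Q + kV).
Q + kV = 5.554e+08 + 10·1.88e+08 = 2.435e+09 m³/yr.
C = 78400/2.435e+09 = 3.219e-05 kg/m³ = 0.03219 mg/L = 32.19 µg/L.

32.2 µg/L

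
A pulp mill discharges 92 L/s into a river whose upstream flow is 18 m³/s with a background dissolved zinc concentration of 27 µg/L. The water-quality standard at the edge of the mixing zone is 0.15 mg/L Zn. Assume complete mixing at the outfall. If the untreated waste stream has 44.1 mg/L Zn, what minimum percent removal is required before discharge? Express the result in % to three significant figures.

92 L/s = 0.092 m³/s.
27 µg/L = 0.027 mg/L.
Mass balance: 0.15·18.09 = 0.092·Cₑ + 18·0.027.
Cₑ = (2.714 − 0.486) / 0.092 = 24.22 mg/L.
Required removal = 1 − 24.22/44.1 = 45.09 %.

45.1 %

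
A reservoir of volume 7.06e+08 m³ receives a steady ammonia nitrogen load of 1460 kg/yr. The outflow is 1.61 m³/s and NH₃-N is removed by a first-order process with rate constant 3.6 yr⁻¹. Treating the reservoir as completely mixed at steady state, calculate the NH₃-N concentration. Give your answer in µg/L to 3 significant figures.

0.563 µg/L

Outflow Q = 1.61 m³/s × 3.156e+07 s/yr = 5.081e+07 m³/yr.
Steady-state CSTR mass balance: W = Q·C + k·V·C, so C = W/(Q + kV).
Q + kV = 5.081e+07 + 3.6·7.06e+08 = 2.592e+09 m³/yr.
C = 1460/2.592e+09 = 5.632e-07 kg/m³ = 0.0005632 mg/L = 0.5632 µg/L.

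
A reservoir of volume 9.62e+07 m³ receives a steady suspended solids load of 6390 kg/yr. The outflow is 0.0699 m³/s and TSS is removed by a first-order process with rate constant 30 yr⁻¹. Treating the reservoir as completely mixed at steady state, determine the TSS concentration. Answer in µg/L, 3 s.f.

2.21 µg/L

Outflow Q = 0.0699 m³/s × 3.156e+07 s/yr = 2.206e+06 m³/yr.
Steady-state CSTR mass balance: W = Q·C + k·V·C, so C = W/(Q + kV).
Q + kV = 2.206e+06 + 30·9.62e+07 = 2.888e+09 m³/yr.
C = 6390/2.888e+09 = 2.212e-06 kg/m³ = 0.002212 mg/L = 2.212 µg/L.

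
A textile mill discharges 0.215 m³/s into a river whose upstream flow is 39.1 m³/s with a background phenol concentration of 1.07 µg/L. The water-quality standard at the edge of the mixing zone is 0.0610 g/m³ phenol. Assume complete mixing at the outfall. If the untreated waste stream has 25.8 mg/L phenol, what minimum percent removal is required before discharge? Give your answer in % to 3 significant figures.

57.5 %

1.07 µg/L = 0.00107 mg/L.
Mass balance: 0.061·39.32 = 0.215·Cₑ + 39.1·0.00107.
Cₑ = (2.398 − 0.04184) / 0.215 = 10.96 mg/L.
Required removal = 1 − 10.96/25.8 = 57.52 %.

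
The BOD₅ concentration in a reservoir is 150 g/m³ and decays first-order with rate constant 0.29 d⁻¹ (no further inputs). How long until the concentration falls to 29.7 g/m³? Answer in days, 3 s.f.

t = ln(C₀/C)/k = ln(150/29.7)/0.29 = 1.619/0.29 = 5.584 d.

5.58 d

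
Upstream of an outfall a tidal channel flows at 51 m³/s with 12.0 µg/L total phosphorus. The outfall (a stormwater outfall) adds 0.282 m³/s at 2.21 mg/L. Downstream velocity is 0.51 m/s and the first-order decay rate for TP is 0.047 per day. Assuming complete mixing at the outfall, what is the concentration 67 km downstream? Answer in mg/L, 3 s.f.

12.0 µg/L = 0.012 mg/L.
After complete mixing, C₀ = (0.282·2.21 + 51·0.012) / 51.28 = 0.02409 mg/L.
Travel time t = 6.7e+04 m / 0.51 m/s = 1.314e+05 s = 1.521 d.
C = 0.02409·exp(−0.047·1.521) = 0.02409·0.931 = 0.02243 mg/L.

0.0224 mg/L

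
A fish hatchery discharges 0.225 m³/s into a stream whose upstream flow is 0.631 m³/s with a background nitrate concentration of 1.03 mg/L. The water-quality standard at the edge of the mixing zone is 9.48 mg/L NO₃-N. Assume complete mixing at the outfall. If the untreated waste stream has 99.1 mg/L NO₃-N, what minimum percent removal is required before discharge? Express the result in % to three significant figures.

Mass balance: 9.48·0.856 = 0.225·Cₑ + 0.631·1.03.
Cₑ = (8.115 − 0.6499) / 0.225 = 33.18 mg/L.
Required removal = 1 − 33.18/99.1 = 66.52 %.

66.5 %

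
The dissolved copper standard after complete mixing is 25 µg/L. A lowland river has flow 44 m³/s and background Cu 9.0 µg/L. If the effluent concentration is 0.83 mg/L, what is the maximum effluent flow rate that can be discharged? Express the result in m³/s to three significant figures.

0.875 m³/s

9.0 µg/L = 0.009 mg/L.
25 µg/L = 0.025 mg/L.
Mass balance at complete mixing: C_std·(Q_w + Q_r) = Q_w·C_e + Q_r·C_b.
Rearranging, Q_w = Q_r·(C_std − C_b)/(C_e − C_std) = 44·(0.025 − 0.009) / (0.83 − 0.025) = 0.8745 m³/s.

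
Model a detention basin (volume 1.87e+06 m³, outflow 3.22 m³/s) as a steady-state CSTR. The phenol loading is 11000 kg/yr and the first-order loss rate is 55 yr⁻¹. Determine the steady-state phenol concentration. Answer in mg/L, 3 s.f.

Outflow Q = 3.22 m³/s × 3.156e+07 s/yr = 1.016e+08 m³/yr.
Steady-state CSTR mass balance: W = Q·C + k·V·C, so C = W/(Q + kV).
Q + kV = 1.016e+08 + 55·1.87e+06 = 2.045e+08 m³/yr.
C = 11000/2.045e+08 = 5.38e-05 kg/m³ = 0.0538 mg/L.

0.0538 mg/L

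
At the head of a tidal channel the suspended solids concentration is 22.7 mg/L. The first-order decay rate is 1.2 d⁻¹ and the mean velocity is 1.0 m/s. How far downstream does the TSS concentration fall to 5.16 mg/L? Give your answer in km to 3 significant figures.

107 km

From C = C₀·e^(−kt), t = ln(C₀/C)/k = ln(22.7/5.16)/1.2 = 1.481/1.2 = 1.235 d.
Distance = v·t = 1.0 m/s × 1.067e+05 s = 1.067e+05 m = 106.7 km.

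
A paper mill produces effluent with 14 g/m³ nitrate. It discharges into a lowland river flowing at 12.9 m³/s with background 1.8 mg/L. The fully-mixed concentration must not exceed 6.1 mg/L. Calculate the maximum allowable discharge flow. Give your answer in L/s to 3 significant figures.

7020 L/s

Mass balance at complete mixing: C_std·(Q_w + Q_r) = Q_w·C_e + Q_r·C_b.
Rearranging, Q_w = Q_r·(C_std − C_b)/(C_e − C_std) = 12.9·(6.1 − 1.8) / (14 − 6.1) = 7.022 m³/s.
= 7022 L/s.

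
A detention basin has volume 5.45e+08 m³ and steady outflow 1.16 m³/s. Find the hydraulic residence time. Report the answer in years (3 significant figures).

Q = 1.16 m³/s × 3.156e+07 s/yr = 3.661e+07 m³/yr.
Hydraulic residence time τ = V/Q = 5.45e+08/3.661e+07 = 14.89 yr.

14.9 yr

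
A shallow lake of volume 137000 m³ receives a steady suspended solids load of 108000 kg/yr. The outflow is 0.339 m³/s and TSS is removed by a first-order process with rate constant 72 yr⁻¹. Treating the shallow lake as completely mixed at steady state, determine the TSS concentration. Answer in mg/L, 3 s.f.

5.25 mg/L

Outflow Q = 0.339 m³/s × 3.156e+07 s/yr = 1.07e+07 m³/yr.
Steady-state CSTR mass balance: W = Q·C + k·V·C, so C = W/(Q + kV).
Q + kV = 1.07e+07 + 72·137000 = 2.056e+07 m³/yr.
C = 108000/2.056e+07 = 0.005252 kg/m³ = 5.252 mg/L.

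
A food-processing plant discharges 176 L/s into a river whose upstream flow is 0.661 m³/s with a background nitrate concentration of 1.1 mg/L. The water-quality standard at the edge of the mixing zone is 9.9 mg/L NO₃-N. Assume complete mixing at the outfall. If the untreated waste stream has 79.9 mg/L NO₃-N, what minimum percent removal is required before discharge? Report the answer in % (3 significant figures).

176 L/s = 0.176 m³/s.
Mass balance: 9.9·0.837 = 0.176·Cₑ + 0.661·1.1.
Cₑ = (8.286 − 0.7271) / 0.176 = 42.95 mg/L.
Required removal = 1 − 42.95/79.9 = 46.25 %.

46.2 %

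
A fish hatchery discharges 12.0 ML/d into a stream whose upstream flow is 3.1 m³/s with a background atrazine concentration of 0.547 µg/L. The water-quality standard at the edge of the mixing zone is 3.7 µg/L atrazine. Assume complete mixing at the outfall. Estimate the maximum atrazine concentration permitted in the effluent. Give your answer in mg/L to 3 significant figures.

12.0 ML/d = 0.1389 m³/s.
0.547 µg/L = 0.000547 mg/L.
3.7 µg/L = 0.0037 mg/L.
Mass balance: 0.0037·3.239 = 0.1389·Cₑ + 3.1·0.000547.
Cₑ = (0.01198 − 0.001696) / 0.1389 = 0.07407 mg/L.

0.0741 mg/L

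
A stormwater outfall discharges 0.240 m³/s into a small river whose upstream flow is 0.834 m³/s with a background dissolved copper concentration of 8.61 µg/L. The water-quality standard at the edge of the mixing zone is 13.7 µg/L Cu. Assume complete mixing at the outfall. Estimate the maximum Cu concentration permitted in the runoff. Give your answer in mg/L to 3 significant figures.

0.0314 mg/L

8.61 µg/L = 0.00861 mg/L.
13.7 µg/L = 0.0137 mg/L.
Mass balance: 0.0137·1.074 = 0.24·Cₑ + 0.834·0.00861.
Cₑ = (0.01471 − 0.007181) / 0.24 = 0.03139 mg/L.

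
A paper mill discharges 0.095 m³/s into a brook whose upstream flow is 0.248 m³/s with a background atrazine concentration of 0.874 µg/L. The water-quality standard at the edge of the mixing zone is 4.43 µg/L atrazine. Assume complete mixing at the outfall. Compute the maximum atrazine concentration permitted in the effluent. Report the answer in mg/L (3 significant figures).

0.874 µg/L = 0.000874 mg/L.
4.43 µg/L = 0.00443 mg/L.
Mass balance: 0.00443·0.343 = 0.095·Cₑ + 0.248·0.000874.
Cₑ = (0.001519 − 0.0002168) / 0.095 = 0.01371 mg/L.

0.0137 mg/L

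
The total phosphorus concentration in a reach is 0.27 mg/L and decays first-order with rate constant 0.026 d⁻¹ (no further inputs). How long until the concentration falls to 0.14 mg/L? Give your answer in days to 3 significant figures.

25.3 d

t = ln(C₀/C)/k = ln(0.27/0.14)/0.026 = 0.6568/0.026 = 25.26 d.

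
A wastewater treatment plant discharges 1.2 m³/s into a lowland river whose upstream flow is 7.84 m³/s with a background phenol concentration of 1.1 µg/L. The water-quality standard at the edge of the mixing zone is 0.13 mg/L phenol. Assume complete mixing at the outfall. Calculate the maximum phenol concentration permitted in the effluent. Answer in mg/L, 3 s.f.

1.1 µg/L = 0.0011 mg/L.
Mass balance: 0.13·9.04 = 1.2·Cₑ + 7.84·0.0011.
Cₑ = (1.175 − 0.008624) / 1.2 = 0.9721 mg/L.

0.972 mg/L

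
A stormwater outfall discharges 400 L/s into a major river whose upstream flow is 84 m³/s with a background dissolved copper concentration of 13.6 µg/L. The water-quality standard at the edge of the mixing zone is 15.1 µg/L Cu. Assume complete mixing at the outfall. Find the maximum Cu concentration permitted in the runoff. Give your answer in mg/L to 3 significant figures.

400 L/s = 0.4 m³/s.
13.6 µg/L = 0.0136 mg/L.
15.1 µg/L = 0.0151 mg/L.
Mass balance: 0.0151·84.4 = 0.4·Cₑ + 84·0.0136.
Cₑ = (1.274 − 1.142) / 0.4 = 0.3301 mg/L.

0.330 mg/L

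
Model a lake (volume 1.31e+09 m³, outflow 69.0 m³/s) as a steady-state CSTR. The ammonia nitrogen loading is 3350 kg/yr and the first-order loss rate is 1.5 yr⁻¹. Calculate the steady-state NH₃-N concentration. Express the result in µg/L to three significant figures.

0.809 µg/L

Outflow Q = 69.0 m³/s × 3.156e+07 s/yr = 2.177e+09 m³/yr.
Steady-state CSTR mass balance: W = Q·C + k·V·C, so C = W/(Q + kV).
Q + kV = 2.177e+09 + 1.5·1.31e+09 = 4.142e+09 m³/yr.
C = 3350/4.142e+09 = 8.087e-07 kg/m³ = 0.0008087 mg/L = 0.8087 µg/L.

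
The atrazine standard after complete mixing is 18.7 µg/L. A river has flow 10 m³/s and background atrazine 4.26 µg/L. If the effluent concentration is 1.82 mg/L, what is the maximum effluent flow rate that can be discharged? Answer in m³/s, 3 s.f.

0.0802 m³/s

4.26 µg/L = 0.00426 mg/L.
18.7 µg/L = 0.0187 mg/L.
Mass balance at complete mixing: C_std·(Q_w + Q_r) = Q_w·C_e + Q_r·C_b.
Rearranging, Q_w = Q_r·(C_std − C_b)/(C_e − C_std) = 10·(0.0187 − 0.00426) / (1.82 − 0.0187) = 0.08016 m³/s.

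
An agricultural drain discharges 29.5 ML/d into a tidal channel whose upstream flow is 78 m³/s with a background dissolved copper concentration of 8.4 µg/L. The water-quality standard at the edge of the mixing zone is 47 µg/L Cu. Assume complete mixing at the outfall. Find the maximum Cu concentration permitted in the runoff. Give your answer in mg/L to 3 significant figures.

29.5 ML/d = 0.3414 m³/s.
8.4 µg/L = 0.0084 mg/L.
47 µg/L = 0.047 mg/L.
Mass balance: 0.047·78.34 = 0.3414·Cₑ + 78·0.0084.
Cₑ = (3.682 − 0.6552) / 0.3414 = 8.865 mg/L.

8.87 mg/L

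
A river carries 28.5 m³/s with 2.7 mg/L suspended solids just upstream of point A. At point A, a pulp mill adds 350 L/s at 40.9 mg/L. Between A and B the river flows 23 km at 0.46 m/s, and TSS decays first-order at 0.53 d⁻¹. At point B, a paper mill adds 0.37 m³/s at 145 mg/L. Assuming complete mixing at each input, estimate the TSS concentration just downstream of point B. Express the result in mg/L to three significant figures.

4.13 mg/L

350 L/s = 0.35 m³/s.
After input A: C = (28.5·2.7 + 0.35·40.9) / 28.85 = 3.163 mg/L.
Over the 23 km reach to input B (t = 5e+04 s = 0.5787 d), decay gives C = 3.163·exp(−0.53·0.5787) = 2.328 mg/L.
After input B: C = (28.85·2.328 + 0.37·145) / 29.22 = 4.134 mg/L.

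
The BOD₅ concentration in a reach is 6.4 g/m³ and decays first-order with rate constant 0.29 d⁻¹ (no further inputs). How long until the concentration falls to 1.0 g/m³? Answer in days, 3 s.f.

t = ln(C₀/C)/k = ln(6.4/1.0)/0.29 = 1.856/0.29 = 6.401 d.

6.40 d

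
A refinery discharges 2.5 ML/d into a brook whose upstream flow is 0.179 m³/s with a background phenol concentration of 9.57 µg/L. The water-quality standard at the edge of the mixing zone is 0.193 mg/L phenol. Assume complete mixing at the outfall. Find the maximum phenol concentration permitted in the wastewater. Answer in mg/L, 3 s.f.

1.33 mg/L

2.5 ML/d = 0.02894 m³/s.
9.57 µg/L = 0.00957 mg/L.
Mass balance: 0.193·0.2079 = 0.02894·Cₑ + 0.179·0.00957.
Cₑ = (0.04013 − 0.001713) / 0.02894 = 1.328 mg/L.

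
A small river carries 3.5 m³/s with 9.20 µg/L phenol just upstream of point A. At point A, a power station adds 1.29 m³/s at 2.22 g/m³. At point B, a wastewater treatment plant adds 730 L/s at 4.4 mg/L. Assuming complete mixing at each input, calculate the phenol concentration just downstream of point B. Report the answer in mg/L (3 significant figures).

9.20 µg/L = 0.0092 mg/L.
After input A: C = (3.5·0.0092 + 1.29·2.22) / 4.79 = 0.6046 mg/L.
730 L/s = 0.73 m³/s.
After input B: C = (4.79·0.6046 + 0.73·4.4) / 5.52 = 1.107 mg/L.

1.11 mg/L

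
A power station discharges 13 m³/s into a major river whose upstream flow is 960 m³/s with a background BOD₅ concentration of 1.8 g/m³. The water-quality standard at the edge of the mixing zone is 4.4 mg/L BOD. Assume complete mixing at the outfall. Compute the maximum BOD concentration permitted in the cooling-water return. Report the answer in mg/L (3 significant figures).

196 mg/L

Mass balance: 4.4·973 = 13·Cₑ + 960·1.8.
Cₑ = (4281 − 1728) / 13 = 196.4 mg/L.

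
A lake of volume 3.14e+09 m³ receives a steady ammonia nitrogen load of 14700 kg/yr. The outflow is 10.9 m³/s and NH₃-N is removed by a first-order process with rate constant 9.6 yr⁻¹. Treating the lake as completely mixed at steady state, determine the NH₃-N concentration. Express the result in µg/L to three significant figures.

0.482 µg/L

Outflow Q = 10.9 m³/s × 3.156e+07 s/yr = 3.44e+08 m³/yr.
Steady-state CSTR mass balance: W = Q·C + k·V·C, so C = W/(Q + kV).
Q + kV = 3.44e+08 + 9.6·3.14e+09 = 3.049e+10 m³/yr.
C = 14700/3.049e+10 = 4.822e-07 kg/m³ = 0.0004822 mg/L = 0.4822 µg/L.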